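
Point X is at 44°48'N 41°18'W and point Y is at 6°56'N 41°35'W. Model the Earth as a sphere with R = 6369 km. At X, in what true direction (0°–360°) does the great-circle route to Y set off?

θ = atan2( sin Δλ·cos φ₂ ,  cos φ₁ sin φ₂ − sin φ₁ cos φ₂ cos Δλ )
  = atan2(-0.0049, -0.6138) = 180.46°

180.5°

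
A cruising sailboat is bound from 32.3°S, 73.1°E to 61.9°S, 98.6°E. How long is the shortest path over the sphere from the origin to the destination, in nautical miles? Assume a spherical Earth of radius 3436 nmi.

2029 nmi

cos σ = sin φ₁ sin φ₂ + cos φ₁ cos φ₂ cos Δλ
      = sin(-32.30°)sin(-61.90°) + cos(-32.30°)cos(-61.90°)cos(25.50°) = 0.8307
σ = 33.828° → d = Rσ = 3436·0.59041 = 2029 nmi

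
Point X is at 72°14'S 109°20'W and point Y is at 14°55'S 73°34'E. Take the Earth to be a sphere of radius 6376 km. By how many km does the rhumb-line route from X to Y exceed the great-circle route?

Great circle: cos σ = sin φ₁ sin φ₂ + cos φ₁ cos φ₂ cos Δλ,  σ = 1.6202 rad → d_gc = 10330.1 km
Rhumb line: Δψ = +1.5927, q = Δφ/Δψ = 0.6281, d_rh = R√(Δφ²+q²Δλ²) = 13925.5 km
Excess = 13925.5 − 10330.1 = 3595.4 ≈ 3595 km

3595 km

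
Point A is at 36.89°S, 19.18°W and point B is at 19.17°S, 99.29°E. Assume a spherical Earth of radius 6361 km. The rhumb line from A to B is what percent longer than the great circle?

6.1%

Great circle: σ = 1.7345 rad → d_gc = Rσ = 11033.3 km
Rhumb: Δφ = +0.3093, Δλ = +2.0677, Δψ = +0.3526, q = Δφ/Δψ = 0.8772 → d_rh = R√(Δφ²+q²Δλ²) = 11703.5 km
Excess = (11703.5 − 11033.3) / 11033.3 = 670.2 / 11033.3 = 6.07% ≈ 6.1%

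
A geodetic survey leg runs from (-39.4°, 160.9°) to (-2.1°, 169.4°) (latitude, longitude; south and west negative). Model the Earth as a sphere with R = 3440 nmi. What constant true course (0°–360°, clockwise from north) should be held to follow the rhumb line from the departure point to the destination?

11.8°

Meridional parts: M(φ₁)=-0.7493, M(φ₂)=-0.0367 → ΔM = +0.7126;  Δλ = +0.1484 rad
tan C = Δλ / ΔM = +0.2082 → C = 11.76°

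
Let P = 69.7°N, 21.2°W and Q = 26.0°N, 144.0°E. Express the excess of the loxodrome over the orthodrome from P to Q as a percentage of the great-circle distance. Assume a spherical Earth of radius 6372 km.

31.3%

Great circle: σ = 1.4609 rad → d_gc = Rσ = 9308.9 km
Rhumb: Δφ = -0.7627, Δλ = +2.8833, Δψ = -1.2500, q = Δφ/Δψ = 0.6102 → d_rh = R√(Δφ²+q²Δλ²) = 12218.3 km
Excess = (12218.3 − 9308.9) / 9308.9 = 2909.4 / 9308.9 = 31.254% ≈ 31.3%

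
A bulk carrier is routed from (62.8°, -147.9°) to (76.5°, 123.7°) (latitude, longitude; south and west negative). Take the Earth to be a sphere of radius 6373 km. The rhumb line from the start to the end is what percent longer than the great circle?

Great circle: σ = 0.5200 rad → d_gc = Rσ = 3313.9 km
Rhumb: Δφ = +0.2391, Δλ = -1.5429, Δψ = +0.7149, q = Δφ/Δψ = 0.3345 → d_rh = R√(Δφ²+q²Δλ²) = 3624.5 km
Excess = (3624.5 − 3313.9) / 3313.9 = 310.6 / 3313.9 = 9.37% ≈ 9.4%

9.4%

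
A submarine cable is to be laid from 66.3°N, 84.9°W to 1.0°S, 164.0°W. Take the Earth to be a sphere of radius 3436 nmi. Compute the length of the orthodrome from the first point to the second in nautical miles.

Haversine: a = sin²(Δφ/2)+cos φ₁ cos φ₂ sin²(Δλ/2) = 0.46999;  σ = 2·atan2(√a,√(1−a))
σ = 86.559° → d = Rσ = 3436·1.51075 = 5191 nmi

5191 nmi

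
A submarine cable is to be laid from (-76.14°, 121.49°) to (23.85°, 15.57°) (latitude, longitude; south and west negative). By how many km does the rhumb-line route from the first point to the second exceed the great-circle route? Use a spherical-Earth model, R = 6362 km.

757 km

Great circle: cos σ = sin φ₁ sin φ₂ + cos φ₁ cos φ₂ cos Δλ,  σ = 2.0406 rad → d_gc = 12982.0 km
Rhumb line: Δψ = +2.5363, q = Δφ/Δψ = 0.6881, d_rh = R√(Δφ²+q²Δλ²) = 13738.9 km
Excess = 13738.9 − 12982.0 = 756.9 ≈ 757 km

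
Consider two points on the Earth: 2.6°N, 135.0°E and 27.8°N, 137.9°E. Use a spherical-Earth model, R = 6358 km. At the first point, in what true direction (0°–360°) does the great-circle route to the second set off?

6.0°

θ = atan2( sin Δλ·cos φ₂ ,  cos φ₁ sin φ₂ − sin φ₁ cos φ₂ cos Δλ )
  = atan2(+0.0448, +0.4258) = 6.00°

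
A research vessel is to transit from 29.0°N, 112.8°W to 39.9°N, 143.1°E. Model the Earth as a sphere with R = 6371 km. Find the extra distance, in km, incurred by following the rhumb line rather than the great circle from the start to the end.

Great circle: cos σ = sin φ₁ sin φ₂ + cos φ₁ cos φ₂ cos Δλ,  σ = 1.4227 rad → d_gc = 9064.2 km
Rhumb line: Δψ = +0.2314, q = Δφ/Δψ = 0.8222, d_rh = R√(Δφ²+q²Δλ²) = 9594.2 km
Excess = 9594.2 − 9064.2 = 530.0 ≈ 530 km

530 km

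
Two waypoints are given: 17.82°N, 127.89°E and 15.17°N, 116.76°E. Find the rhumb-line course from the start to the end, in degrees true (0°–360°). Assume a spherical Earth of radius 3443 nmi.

256.1°

Δψ = ln[tan(π/4+φ₂/2)/tan(π/4+φ₁/2)] = -0.0482
Δλ = -0.1943 rad (taken the short way round)
course = atan2(Δλ, Δψ) = 256.05°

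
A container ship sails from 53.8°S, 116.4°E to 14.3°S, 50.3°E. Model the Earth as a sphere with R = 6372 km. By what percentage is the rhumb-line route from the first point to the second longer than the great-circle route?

2.1%

Great circle: σ = 1.1250 rad → d_gc = Rσ = 7168.5 km
Rhumb: Δφ = +0.6894, Δλ = -1.1537, Δψ = +0.8660, q = Δφ/Δψ = 0.7960 → d_rh = R√(Δφ²+q²Δλ²) = 7317.2 km
Excess = (7317.2 − 7168.5) / 7168.5 = 148.7 / 7168.5 = 2.07% ≈ 2.1%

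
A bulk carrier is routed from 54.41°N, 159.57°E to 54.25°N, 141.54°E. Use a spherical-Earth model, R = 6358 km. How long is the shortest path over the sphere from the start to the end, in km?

1164 km

Haversine: a = sin²(Δφ/2)+cos φ₁ cos φ₂ sin²(Δλ/2) = 0.00835;  σ = 2·atan2(√a,√(1−a))
σ = 10.486° → d = Rσ = 6358·0.18302 = 1164 km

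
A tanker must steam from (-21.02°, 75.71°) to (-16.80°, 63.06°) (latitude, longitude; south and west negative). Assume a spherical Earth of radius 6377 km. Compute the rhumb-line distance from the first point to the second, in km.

1412 km

Δψ = ln[tan(π/4+φ₂/2)/tan(π/4+φ₁/2)] = +0.0779;  Δφ = +0.0737 rad,  Δλ = -0.2208 rad
q = Δφ/Δψ = 0.9458
d = R·√(Δφ² + q²Δλ²) = 6377·0.22142 = 1412 km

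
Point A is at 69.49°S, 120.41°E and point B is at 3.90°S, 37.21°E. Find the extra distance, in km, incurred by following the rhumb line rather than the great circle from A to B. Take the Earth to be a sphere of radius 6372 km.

Great circle: cos σ = sin φ₁ sin φ₂ + cos φ₁ cos φ₂ cos Δλ,  σ = 1.4655 rad → d_gc = 9338.2 km
Rhumb line: Δψ = +1.6416, q = Δφ/Δψ = 0.6974, d_rh = R√(Δφ²+q²Δλ²) = 9738.8 km
Excess = 9738.8 − 9338.2 = 400.6 ≈ 401 km

401 km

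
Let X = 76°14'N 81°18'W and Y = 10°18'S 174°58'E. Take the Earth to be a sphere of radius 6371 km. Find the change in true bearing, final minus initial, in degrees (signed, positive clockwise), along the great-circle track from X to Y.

Initial bearing θ₁ = atan2(sin Δλ cos φ₂, cos φ₁ sin φ₂ − sin φ₁ cos φ₂ cos Δλ) = 280.92°
Final bearing θ₂ = (initial bearing from the destination back to the start) + 180° = 193.74°
Δθ = θ₂ − θ₁ = -87.2°

-87.2°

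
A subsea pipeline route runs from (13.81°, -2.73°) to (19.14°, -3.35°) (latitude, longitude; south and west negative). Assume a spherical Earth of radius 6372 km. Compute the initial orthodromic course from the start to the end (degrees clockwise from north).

353.7°

θ = atan2( sin Δλ·cos φ₂ ,  cos φ₁ sin φ₂ − sin φ₁ cos φ₂ cos Δλ )
  = atan2(-0.0102, +0.0929) = 353.72°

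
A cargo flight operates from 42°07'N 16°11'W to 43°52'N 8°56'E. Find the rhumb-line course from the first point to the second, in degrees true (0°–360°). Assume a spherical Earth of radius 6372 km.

Δψ = ln[tan(π/4+φ₂/2)/tan(π/4+φ₁/2)] = +0.0418
Δλ = +0.4384 rad (taken the short way round)
course = atan2(Δλ, Δψ) = 84.56°

84.6°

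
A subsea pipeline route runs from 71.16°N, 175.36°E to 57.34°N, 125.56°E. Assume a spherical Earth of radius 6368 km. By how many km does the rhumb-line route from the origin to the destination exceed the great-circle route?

72 km

Great circle: cos σ = sin φ₁ sin φ₂ + cos φ₁ cos φ₂ cos Δλ,  σ = 0.4293 rad → d_gc = 2733.7 km
Rhumb line: Δψ = -0.5687, q = Δφ/Δψ = 0.4241, d_rh = R√(Δφ²+q²Δλ²) = 2805.4 km
Excess = 2805.4 − 2733.7 = 71.7 ≈ 72 km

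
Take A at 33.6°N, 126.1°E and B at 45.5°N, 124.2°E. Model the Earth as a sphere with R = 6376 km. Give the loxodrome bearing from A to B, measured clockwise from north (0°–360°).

353.0°

Δψ = ln[tan(π/4+φ₂/2)/tan(π/4+φ₁/2)] = +0.2705
Δλ = -0.0332 rad (taken the short way round)
course = atan2(Δλ, Δψ) = 353.01°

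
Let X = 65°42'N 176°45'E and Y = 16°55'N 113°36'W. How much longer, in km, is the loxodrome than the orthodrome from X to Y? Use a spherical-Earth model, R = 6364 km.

Great circle: cos σ = sin φ₁ sin φ₂ + cos φ₁ cos φ₂ cos Δλ,  σ = 1.1570 rad → d_gc = 7363.0 km
Rhumb line: Δψ = -1.2361, q = Δφ/Δψ = 0.6888, d_rh = R√(Δφ²+q²Δλ²) = 7599.7 km
Excess = 7599.7 − 7363.0 = 236.7 ≈ 237 km

237 km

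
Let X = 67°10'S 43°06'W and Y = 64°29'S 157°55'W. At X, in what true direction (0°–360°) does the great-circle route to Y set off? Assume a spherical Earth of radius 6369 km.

N = sin Δλ·cos φ₂ = -0.3910;  D = cos φ₁ sin φ₂ − sin φ₁ cos φ₂ cos Δλ = -0.5168
initial course = atan2(N, D) = 217.11°

217.1°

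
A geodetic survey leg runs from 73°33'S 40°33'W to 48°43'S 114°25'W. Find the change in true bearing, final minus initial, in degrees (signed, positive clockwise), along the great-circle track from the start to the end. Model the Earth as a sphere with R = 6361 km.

At departure: θ₁ = atan2(sin Δλ cos φ₂, cos φ₁ sin φ₂ − sin φ₁ cos φ₂ cos Δλ) = 266.66°
At arrival: θ₂ = atan2(sin Δλ cos φ₁, −cos φ₂ sin φ₁ + sin φ₂ cos φ₁ cos Δλ) = 334.63°
Δθ = θ₂ − θ₁ = +68.0°

+68.0°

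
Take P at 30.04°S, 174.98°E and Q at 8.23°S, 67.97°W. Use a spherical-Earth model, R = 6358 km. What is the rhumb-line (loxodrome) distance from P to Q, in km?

Rhumb course C = atan2(Δλ, Δψ) with Δψ = ln[tan(π/4+φ₂/2)/tan(π/4+φ₁/2)] = +0.4060, Δλ = +2.0429 → C = 78.76°
d = R·|Δφ| / |cos C| = 6358·0.38066 / 0.19491 = 12417 km

12417 km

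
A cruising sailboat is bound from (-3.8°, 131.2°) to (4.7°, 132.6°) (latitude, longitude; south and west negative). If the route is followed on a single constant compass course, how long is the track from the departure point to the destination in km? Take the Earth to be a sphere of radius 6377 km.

959 km

Δψ = ln[tan(π/4+φ₂/2)/tan(π/4+φ₁/2)] = +0.1485;  Δφ = +0.1484 rad,  Δλ = +0.0244 rad
q = Δφ/Δψ = 0.9991
d = R·√(Δφ² + q²Δλ²) = 6377·0.15035 = 959 km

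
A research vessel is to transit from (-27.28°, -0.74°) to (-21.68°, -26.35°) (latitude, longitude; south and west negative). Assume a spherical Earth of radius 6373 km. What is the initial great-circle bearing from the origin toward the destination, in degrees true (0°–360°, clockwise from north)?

277.9°

N = sin Δλ·cos φ₂ = -0.4017;  D = cos φ₁ sin φ₂ − sin φ₁ cos φ₂ cos Δλ = +0.0557
initial course = atan2(N, D) = 277.90°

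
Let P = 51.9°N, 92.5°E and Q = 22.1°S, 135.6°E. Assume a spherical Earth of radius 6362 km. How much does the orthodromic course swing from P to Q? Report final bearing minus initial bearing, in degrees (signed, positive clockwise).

+14.5°

At departure: θ₁ = atan2(sin Δλ cos φ₂, cos φ₁ sin φ₂ − sin φ₁ cos φ₂ cos Δλ) = 140.37°
At arrival: θ₂ = atan2(sin Δλ cos φ₁, −cos φ₂ sin φ₁ + sin φ₂ cos φ₁ cos Δλ) = 154.87°
Δθ = θ₂ − θ₁ = +14.5°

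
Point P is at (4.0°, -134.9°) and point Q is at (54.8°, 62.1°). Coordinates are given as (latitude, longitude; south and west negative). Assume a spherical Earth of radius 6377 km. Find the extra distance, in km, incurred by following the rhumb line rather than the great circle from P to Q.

2649 km

Great circle: cos σ = sin φ₁ sin φ₂ + cos φ₁ cos φ₂ cos Δλ,  σ = 2.0862 rad → d_gc = 13303.8 km
Rhumb line: Δψ = +1.0783, q = Δφ/Δψ = 0.8223, d_rh = R√(Δφ²+q²Δλ²) = 15952.7 km
Excess = 15952.7 − 13303.8 = 2648.9 ≈ 2649 km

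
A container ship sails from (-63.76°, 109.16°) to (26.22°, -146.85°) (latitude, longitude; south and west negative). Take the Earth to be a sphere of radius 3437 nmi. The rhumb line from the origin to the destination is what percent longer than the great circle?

3.4%

Great circle: σ = 2.0854 rad → d_gc = Rσ = 7167.5 nmi
Rhumb: Δφ = +1.5704, Δλ = +1.8150, Δψ = +1.9309, q = Δφ/Δψ = 0.8133 → d_rh = R√(Δφ²+q²Δλ²) = 7407.8 nmi
Excess = (7407.8 − 7167.5) / 7167.5 = 240.3 / 7167.5 = 3.353% ≈ 3.4%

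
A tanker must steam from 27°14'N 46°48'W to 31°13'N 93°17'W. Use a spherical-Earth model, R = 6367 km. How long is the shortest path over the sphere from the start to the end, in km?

4497 km

Haversine: a = sin²(Δφ/2)+cos φ₁ cos φ₂ sin²(Δλ/2) = 0.11962;  σ = 2·atan2(√a,√(1−a))
σ = 40.468° → d = Rσ = 6367·0.70630 = 4497 km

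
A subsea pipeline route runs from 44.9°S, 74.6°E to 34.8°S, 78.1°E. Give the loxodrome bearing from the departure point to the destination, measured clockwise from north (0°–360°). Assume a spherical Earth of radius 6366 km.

Meridional parts: M(φ₁)=-0.8789, M(φ₂)=-0.6486 → ΔM = +0.2303;  Δλ = +0.0611 rad
tan C = Δλ / ΔM = +0.2652 → C = 14.85°

14.9°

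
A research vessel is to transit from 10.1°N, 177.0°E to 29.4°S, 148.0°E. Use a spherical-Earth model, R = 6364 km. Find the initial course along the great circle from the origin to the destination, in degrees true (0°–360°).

214.4°

θ = atan2( sin Δλ·cos φ₂ ,  cos φ₁ sin φ₂ − sin φ₁ cos φ₂ cos Δλ )
  = atan2(-0.4224, -0.6169) = 214.40°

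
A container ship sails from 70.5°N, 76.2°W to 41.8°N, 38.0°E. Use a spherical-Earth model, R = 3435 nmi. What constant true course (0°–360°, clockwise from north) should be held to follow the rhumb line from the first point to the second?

115.6°

Δψ = ln[tan(π/4+φ₂/2)/tan(π/4+φ₁/2)] = -0.9568
Δλ = +1.9932 rad (taken the short way round)
course = atan2(Δλ, Δψ) = 115.64°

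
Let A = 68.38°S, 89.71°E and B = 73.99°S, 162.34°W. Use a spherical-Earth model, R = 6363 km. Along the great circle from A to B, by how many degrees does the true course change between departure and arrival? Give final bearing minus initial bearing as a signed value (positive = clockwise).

-105.0°

At departure: θ₁ = atan2(sin Δλ cos φ₂, cos φ₁ sin φ₂ − sin φ₁ cos φ₂ cos Δλ) = 148.80°
At arrival: θ₂ = atan2(sin Δλ cos φ₁, −cos φ₂ sin φ₁ + sin φ₂ cos φ₁ cos Δλ) = 43.80°
Δθ = θ₂ − θ₁ = -105.0°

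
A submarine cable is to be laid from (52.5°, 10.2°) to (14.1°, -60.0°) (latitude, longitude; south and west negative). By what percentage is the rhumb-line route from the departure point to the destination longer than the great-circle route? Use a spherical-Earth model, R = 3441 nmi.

Great circle: σ = 1.1666 rad → d_gc = Rσ = 4014.3 nmi
Rhumb: Δφ = -0.6702, Δλ = -1.2252, Δψ = -0.8318, q = Δφ/Δψ = 0.8057 → d_rh = R√(Δφ²+q²Δλ²) = 4105.8 nmi
Excess = (4105.8 − 4014.3) / 4014.3 = 91.5 / 4014.3 = 2.28% ≈ 2.3%

2.3%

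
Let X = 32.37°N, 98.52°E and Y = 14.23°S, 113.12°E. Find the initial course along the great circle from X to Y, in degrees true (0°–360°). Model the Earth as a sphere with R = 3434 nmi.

θ = atan2( sin Δλ·cos φ₂ ,  cos φ₁ sin φ₂ − sin φ₁ cos φ₂ cos Δλ )
  = atan2(+0.2443, -0.7098) = 161.01°

161.0°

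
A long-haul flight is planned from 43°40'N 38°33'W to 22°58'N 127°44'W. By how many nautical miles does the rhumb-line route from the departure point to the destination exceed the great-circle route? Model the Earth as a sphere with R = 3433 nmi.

168 nmi

Great circle: cos σ = sin φ₁ sin φ₂ + cos φ₁ cos φ₂ cos Δλ,  σ = 1.2881 rad → d_gc = 4422.2 nmi
Rhumb line: Δψ = -0.4368, q = Δφ/Δψ = 0.8271, d_rh = R√(Δφ²+q²Δλ²) = 4590.4 nmi
Excess = 4590.4 − 4422.2 = 168.2 ≈ 168 nmi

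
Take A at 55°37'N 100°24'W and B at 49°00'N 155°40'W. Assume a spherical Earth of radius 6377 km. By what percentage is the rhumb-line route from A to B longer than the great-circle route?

Great circle: σ = 0.5846 rad → d_gc = Rσ = 3727.9 km
Rhumb: Δφ = -0.1155, Δλ = -0.9646, Δψ = -0.1893, q = Δφ/Δψ = 0.6099 → d_rh = R√(Δφ²+q²Δλ²) = 3823.4 km
Excess = (3823.4 − 3727.9) / 3727.9 = 95.5 / 3727.9 = 2.56% ≈ 2.6%

2.6%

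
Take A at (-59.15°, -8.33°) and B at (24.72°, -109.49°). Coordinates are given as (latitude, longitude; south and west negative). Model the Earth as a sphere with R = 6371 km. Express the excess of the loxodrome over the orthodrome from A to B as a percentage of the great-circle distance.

2.6%

Great circle: σ = 2.0366 rad → d_gc = Rσ = 12975.4 km
Rhumb: Δφ = +1.4638, Δλ = -1.7656, Δψ = +1.7332, q = Δφ/Δψ = 0.8446 → d_rh = R√(Δφ²+q²Δλ²) = 13312.8 km
Excess = (13312.8 − 12975.4) / 12975.4 = 337.4 / 12975.4 = 2.60% ≈ 2.6%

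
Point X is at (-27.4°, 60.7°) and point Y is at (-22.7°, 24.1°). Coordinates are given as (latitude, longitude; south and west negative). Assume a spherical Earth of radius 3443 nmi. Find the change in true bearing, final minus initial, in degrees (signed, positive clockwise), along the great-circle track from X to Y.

+16.0°

Initial bearing θ₁ = atan2(sin Δλ cos φ₂, cos φ₁ sin φ₂ − sin φ₁ cos φ₂ cos Δλ) = 269.82°
Final bearing θ₂ = (initial bearing from the destination back to the start) + 180° = 285.77°
Δθ = θ₂ − θ₁ = +16.0°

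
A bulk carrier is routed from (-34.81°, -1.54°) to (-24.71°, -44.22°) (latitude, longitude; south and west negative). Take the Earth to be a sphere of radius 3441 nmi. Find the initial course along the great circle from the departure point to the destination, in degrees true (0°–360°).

273.5°

N = sin Δλ·cos φ₂ = -0.6158;  D = cos φ₁ sin φ₂ − sin φ₁ cos φ₂ cos Δλ = +0.0380
initial course = atan2(N, D) = 273.53°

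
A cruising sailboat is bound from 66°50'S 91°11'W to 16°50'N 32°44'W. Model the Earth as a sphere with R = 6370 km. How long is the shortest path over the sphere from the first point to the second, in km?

cos σ = sin φ₁ sin φ₂ + cos φ₁ cos φ₂ cos Δλ
      = sin(-66.83°)sin(16.83°) + cos(-66.83°)cos(16.83°)cos(58.45°) = -0.0692
σ = 93.969° → d = Rσ = 6370·1.64006 = 10447 km

10447 km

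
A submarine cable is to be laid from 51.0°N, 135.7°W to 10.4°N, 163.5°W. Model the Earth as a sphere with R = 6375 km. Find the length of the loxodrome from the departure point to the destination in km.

Δψ = ln[tan(π/4+φ₂/2)/tan(π/4+φ₁/2)] = -0.8556;  Δφ = -0.7086 rad,  Δλ = -0.4852 rad
q = Δφ/Δψ = 0.8282
d = R·√(Δφ² + q²Δλ²) = 6375·0.81461 = 5193 km

5193 km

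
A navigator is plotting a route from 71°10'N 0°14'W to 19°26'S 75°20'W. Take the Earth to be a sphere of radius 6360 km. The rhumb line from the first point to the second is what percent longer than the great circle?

Great circle: σ = 1.8097 rad → d_gc = Rσ = 11509.6 km
Rhumb: Δφ = -1.5813, Δλ = -1.3107, Δψ = -2.1426, q = Δφ/Δψ = 0.7380 → d_rh = R√(Δφ²+q²Δλ²) = 11789.5 km
Excess = (11789.5 − 11509.6) / 11509.6 = 279.9 / 11509.6 = 2.43% ≈ 2.4%

2.4%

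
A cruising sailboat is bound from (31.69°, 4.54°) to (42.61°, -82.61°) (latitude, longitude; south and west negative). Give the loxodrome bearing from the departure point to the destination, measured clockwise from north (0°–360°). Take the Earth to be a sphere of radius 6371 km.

279.0°

Meridional parts: M(φ₁)=+0.5837, M(φ₂)=+0.8236 → ΔM = +0.2399;  Δλ = -1.5211 rad
tan C = Δλ / ΔM = -6.3404 → C = 278.96°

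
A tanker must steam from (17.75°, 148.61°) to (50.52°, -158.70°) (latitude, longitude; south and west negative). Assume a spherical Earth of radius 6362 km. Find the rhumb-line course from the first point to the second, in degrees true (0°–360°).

52.3°

Meridional parts: M(φ₁)=+0.3149, M(φ₂)=+1.0249 → ΔM = +0.7100;  Δλ = +0.9196 rad
tan C = Δλ / ΔM = +1.2952 → C = 52.33°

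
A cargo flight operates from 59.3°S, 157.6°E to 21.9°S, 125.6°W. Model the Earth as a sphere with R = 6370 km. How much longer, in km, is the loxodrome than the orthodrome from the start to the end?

272 km

Great circle: cos σ = sin φ₁ sin φ₂ + cos φ₁ cos φ₂ cos Δλ,  σ = 1.1275 rad → d_gc = 7182.4 km
Rhumb line: Δψ = +0.9009, q = Δφ/Δψ = 0.7246, d_rh = R√(Δφ²+q²Δλ²) = 7454.1 km
Excess = 7454.1 − 7182.4 = 271.7 ≈ 272 km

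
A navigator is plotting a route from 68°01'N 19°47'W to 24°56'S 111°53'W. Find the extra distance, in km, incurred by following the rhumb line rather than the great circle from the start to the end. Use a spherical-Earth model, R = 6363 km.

390 km

Great circle: cos σ = sin φ₁ sin φ₂ + cos φ₁ cos φ₂ cos Δλ,  σ = 1.9860 rad → d_gc = 12636.7 km
Rhumb line: Δψ = -2.0883, q = Δφ/Δψ = 0.7768, d_rh = R√(Δφ²+q²Δλ²) = 13026.5 km
Excess = 13026.5 − 12636.7 = 389.8 ≈ 390 km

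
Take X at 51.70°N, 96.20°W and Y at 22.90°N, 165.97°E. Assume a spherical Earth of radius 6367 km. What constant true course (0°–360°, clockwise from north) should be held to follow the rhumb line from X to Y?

249.2°

Meridional parts: M(φ₁)=+1.0577, M(φ₂)=+0.4108 → ΔM = -0.6469;  Δλ = -1.7075 rad
tan C = Δλ / ΔM = +2.6394 → C = 249.25°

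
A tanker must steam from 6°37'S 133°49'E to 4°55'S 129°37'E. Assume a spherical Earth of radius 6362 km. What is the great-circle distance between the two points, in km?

Haversine: a = sin²(Δφ/2)+cos φ₁ cos φ₂ sin²(Δλ/2) = 0.00155;  σ = 2·atan2(√a,√(1−a))
σ = 4.511° → d = Rσ = 6362·0.07873 = 501 km

501 km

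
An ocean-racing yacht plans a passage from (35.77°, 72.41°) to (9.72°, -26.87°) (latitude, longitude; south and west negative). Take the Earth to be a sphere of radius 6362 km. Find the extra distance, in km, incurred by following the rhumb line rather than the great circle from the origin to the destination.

Great circle: cos σ = sin φ₁ sin φ₂ + cos φ₁ cos φ₂ cos Δλ,  σ = 1.6011 rad → d_gc = 10186.0 km
Rhumb line: Δψ = -0.4989, q = Δφ/Δψ = 0.9114, d_rh = R√(Δφ²+q²Δλ²) = 10455.2 km
Excess = 10455.2 − 10186.0 = 269.2 ≈ 269 km

269 km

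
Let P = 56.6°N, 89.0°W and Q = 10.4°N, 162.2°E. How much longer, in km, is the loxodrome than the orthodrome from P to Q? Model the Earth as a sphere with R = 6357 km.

684 km

Great circle: cos σ = sin φ₁ sin φ₂ + cos φ₁ cos φ₂ cos Δλ,  σ = 1.5946 rad → d_gc = 10136.7 km
Rhumb line: Δψ = -1.0214, q = Δφ/Δψ = 0.7894, d_rh = R√(Δφ²+q²Δλ²) = 10820.8 km
Excess = 10820.8 − 10136.7 = 684.1 ≈ 684 km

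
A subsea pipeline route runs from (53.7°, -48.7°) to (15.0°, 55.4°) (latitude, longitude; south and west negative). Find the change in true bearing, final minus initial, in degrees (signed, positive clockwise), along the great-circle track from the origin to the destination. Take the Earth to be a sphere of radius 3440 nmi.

+75.0°

At departure: θ₁ = atan2(sin Δλ cos φ₂, cos φ₁ sin φ₂ − sin φ₁ cos φ₂ cos Δλ) = 69.90°
At arrival: θ₂ = atan2(sin Δλ cos φ₁, −cos φ₂ sin φ₁ + sin φ₂ cos φ₁ cos Δλ) = 144.86°
Δθ = θ₂ − θ₁ = +75.0°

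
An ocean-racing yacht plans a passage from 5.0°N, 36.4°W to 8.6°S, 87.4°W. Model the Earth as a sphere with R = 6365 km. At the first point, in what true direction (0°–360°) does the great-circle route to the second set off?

N = sin Δλ·cos φ₂ = -0.7684;  D = cos φ₁ sin φ₂ − sin φ₁ cos φ₂ cos Δλ = -0.2032
initial course = atan2(N, D) = 255.19°

255.2°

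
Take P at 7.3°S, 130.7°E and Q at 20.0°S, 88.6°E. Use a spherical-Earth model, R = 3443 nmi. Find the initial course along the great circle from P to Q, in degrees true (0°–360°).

θ = atan2( sin Δλ·cos φ₂ ,  cos φ₁ sin φ₂ − sin φ₁ cos φ₂ cos Δλ )
  = atan2(-0.6300, -0.2507) = 248.30°

248.3°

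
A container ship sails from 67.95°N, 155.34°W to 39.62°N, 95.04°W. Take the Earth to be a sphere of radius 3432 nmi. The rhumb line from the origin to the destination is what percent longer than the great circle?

3.2%

Great circle: σ = 0.7461 rad → d_gc = Rσ = 2560.7 nmi
Rhumb: Δφ = -0.4945, Δλ = +1.0524, Δψ = -0.8813, q = Δφ/Δψ = 0.5610 → d_rh = R√(Δφ²+q²Δλ²) = 2643.1 nmi
Excess = (2643.1 − 2560.7) / 2560.7 = 82.4 / 2560.7 = 3.22% ≈ 3.2%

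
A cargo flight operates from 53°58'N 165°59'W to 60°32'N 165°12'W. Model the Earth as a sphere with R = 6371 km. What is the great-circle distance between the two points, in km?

Haversine: a = sin²(Δφ/2)+cos φ₁ cos φ₂ sin²(Δλ/2) = 0.00329;  σ = 2·atan2(√a,√(1−a))
σ = 6.580° → d = Rσ = 6371·0.11485 = 732 km

732 km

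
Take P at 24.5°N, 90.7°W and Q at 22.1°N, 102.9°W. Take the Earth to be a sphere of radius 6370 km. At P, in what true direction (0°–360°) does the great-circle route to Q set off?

260.4°

N = sin Δλ·cos φ₂ = -0.1958;  D = cos φ₁ sin φ₂ − sin φ₁ cos φ₂ cos Δλ = -0.0332
initial course = atan2(N, D) = 260.38°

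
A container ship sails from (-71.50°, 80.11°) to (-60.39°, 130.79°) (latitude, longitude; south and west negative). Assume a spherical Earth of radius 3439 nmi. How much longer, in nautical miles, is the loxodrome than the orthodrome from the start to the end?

Great circle: cos σ = sin φ₁ sin φ₂ + cos φ₁ cos φ₂ cos Δλ,  σ = 0.3928 rad → d_gc = 1351.0 nmi
Rhumb line: Δψ = +0.4842, q = Δφ/Δψ = 0.4005, d_rh = R√(Δφ²+q²Δλ²) = 1388.7 nmi
Excess = 1388.7 − 1351.0 = 37.7 ≈ 38 nmi

38 nmi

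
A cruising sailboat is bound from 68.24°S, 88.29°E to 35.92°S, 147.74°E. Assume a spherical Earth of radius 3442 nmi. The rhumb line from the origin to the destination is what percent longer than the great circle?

3.0%

Great circle: σ = 0.7990 rad → d_gc = Rσ = 2750.0 nmi
Rhumb: Δφ = +0.5641, Δλ = +1.0376, Δψ = +0.9766, q = Δφ/Δψ = 0.5776 → d_rh = R√(Δφ²+q²Δλ²) = 2832.8 nmi
Excess = (2832.8 − 2750.0) / 2750.0 = 82.8 / 2750.0 = 3.01% ≈ 3.0%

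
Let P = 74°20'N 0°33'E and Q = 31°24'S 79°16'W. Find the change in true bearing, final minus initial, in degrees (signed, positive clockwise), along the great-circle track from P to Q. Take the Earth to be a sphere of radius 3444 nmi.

-53.8°

Initial bearing θ₁ = atan2(sin Δλ cos φ₂, cos φ₁ sin φ₂ − sin φ₁ cos φ₂ cos Δλ) = 251.20°
Final bearing θ₂ = (initial bearing from the destination back to the start) + 180° = 197.43°
Δθ = θ₂ − θ₁ = -53.8°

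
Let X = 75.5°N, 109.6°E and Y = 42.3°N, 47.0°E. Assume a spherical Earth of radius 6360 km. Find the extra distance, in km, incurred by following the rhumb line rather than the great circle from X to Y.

180 km

Great circle: cos σ = sin φ₁ sin φ₂ + cos φ₁ cos φ₂ cos Δλ,  σ = 0.7425 rad → d_gc = 4722.1 km
Rhumb line: Δψ = -1.2456, q = Δφ/Δψ = 0.4652, d_rh = R√(Δφ²+q²Δλ²) = 4902.1 km
Excess = 4902.1 − 4722.1 = 180.0 ≈ 180 km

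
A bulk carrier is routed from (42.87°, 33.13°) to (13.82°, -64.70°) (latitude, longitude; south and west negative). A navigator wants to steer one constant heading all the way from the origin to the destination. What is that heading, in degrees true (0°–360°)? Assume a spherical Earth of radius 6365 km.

Δψ = ln[tan(π/4+φ₂/2)/tan(π/4+φ₁/2)] = -0.5862
Δλ = -1.7075 rad (taken the short way round)
course = atan2(Δλ, Δψ) = 251.05°

251.1°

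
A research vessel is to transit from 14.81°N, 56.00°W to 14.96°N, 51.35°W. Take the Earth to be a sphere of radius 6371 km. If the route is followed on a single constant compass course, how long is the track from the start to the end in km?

500 km

Δψ = ln[tan(π/4+φ₂/2)/tan(π/4+φ₁/2)] = +0.0027;  Δφ = +0.0026 rad,  Δλ = +0.0812 rad
q = Δφ/Δψ = 0.9664
d = R·√(Δφ² + q²Δλ²) = 6371·0.07848 = 500 km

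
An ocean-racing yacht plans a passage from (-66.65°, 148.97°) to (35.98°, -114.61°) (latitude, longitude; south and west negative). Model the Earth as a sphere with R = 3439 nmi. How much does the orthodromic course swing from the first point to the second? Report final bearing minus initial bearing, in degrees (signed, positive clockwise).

At departure: θ₁ = atan2(sin Δλ cos φ₂, cos φ₁ sin φ₂ − sin φ₁ cos φ₂ cos Δλ) = 79.45°
At arrival: θ₂ = atan2(sin Δλ cos φ₁, −cos φ₂ sin φ₁ + sin φ₂ cos φ₁ cos Δλ) = 28.78°
Δθ = θ₂ − θ₁ = -50.7°

-50.7°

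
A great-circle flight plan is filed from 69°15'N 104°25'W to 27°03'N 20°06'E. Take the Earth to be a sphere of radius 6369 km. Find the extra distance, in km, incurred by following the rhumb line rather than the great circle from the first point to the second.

Great circle: cos σ = sin φ₁ sin φ₂ + cos φ₁ cos φ₂ cos Δλ,  σ = 1.3218 rad → d_gc = 8418.3 km
Rhumb line: Δψ = -1.2071, q = Δφ/Δψ = 0.6102, d_rh = R√(Δφ²+q²Δλ²) = 9660.7 km
Excess = 9660.7 − 8418.3 = 1242.4 ≈ 1242 km

1242 km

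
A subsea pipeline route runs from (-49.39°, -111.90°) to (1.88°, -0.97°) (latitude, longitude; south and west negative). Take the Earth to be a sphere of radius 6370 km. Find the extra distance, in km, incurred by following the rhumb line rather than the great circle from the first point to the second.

Great circle: cos σ = sin φ₁ sin φ₂ + cos φ₁ cos φ₂ cos Δλ,  σ = 1.8310 rad → d_gc = 11663.6 km
Rhumb line: Δψ = +1.0270, q = Δφ/Δψ = 0.8713, d_rh = R√(Δφ²+q²Δλ²) = 12163.6 km
Excess = 12163.6 − 11663.6 = 500.0 ≈ 500 km

500 km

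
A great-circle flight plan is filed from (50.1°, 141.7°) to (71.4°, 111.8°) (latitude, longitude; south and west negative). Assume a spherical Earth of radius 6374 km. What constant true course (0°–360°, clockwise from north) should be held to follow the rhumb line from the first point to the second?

326.8°

Δψ = ln[tan(π/4+φ₂/2)/tan(π/4+φ₁/2)] = +0.7960
Δλ = -0.5219 rad (taken the short way round)
course = atan2(Δλ, Δψ) = 326.75°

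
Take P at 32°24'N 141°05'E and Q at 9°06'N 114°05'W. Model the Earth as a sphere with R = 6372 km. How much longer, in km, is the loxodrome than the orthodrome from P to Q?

280 km

Great circle: cos σ = sin φ₁ sin φ₂ + cos φ₁ cos φ₂ cos Δλ,  σ = 1.6998 rad → d_gc = 10831.4 km
Rhumb line: Δψ = -0.4388, q = Δφ/Δψ = 0.9268, d_rh = R√(Δφ²+q²Δλ²) = 11111.6 km
Excess = 11111.6 − 10831.4 = 280.2 ≈ 280 km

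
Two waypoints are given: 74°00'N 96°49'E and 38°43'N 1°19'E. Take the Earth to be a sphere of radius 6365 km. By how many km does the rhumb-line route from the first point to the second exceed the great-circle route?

552 km

Great circle: cos σ = sin φ₁ sin φ₂ + cos φ₁ cos φ₂ cos Δλ,  σ = 0.9513 rad → d_gc = 6055.0 km
Rhumb line: Δψ = -1.2283, q = Δφ/Δψ = 0.5013, d_rh = R√(Δφ²+q²Δλ²) = 6607.1 km
Excess = 6607.1 − 6055.0 = 552.1 ≈ 552 km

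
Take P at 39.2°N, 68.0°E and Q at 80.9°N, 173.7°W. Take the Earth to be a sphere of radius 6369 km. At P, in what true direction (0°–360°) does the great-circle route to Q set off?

9.7°

θ = atan2( sin Δλ·cos φ₂ ,  cos φ₁ sin φ₂ − sin φ₁ cos φ₂ cos Δλ )
  = atan2(+0.1393, +0.8126) = 9.72°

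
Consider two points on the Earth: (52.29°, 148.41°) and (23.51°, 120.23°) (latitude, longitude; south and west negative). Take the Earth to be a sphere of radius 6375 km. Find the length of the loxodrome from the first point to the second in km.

Rhumb course C = atan2(Δλ, Δψ) with Δψ = ln[tan(π/4+φ₂/2)/tan(π/4+φ₁/2)] = -0.6521, Δλ = -0.4918 → C = 217.03°
d = R·|Δφ| / |cos C| = 6375·0.50231 / 0.79836 = 4011 km

4011 km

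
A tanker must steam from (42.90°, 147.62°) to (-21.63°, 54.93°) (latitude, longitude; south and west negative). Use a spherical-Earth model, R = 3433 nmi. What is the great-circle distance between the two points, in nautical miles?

6377 nmi

cos σ = sin φ₁ sin φ₂ + cos φ₁ cos φ₂ cos Δλ
      = sin(42.90°)sin(-21.63°) + cos(42.90°)cos(-21.63°)cos(-92.69°) = -0.2829
σ = 106.432° → d = Rσ = 3433·1.85759 = 6377 nmi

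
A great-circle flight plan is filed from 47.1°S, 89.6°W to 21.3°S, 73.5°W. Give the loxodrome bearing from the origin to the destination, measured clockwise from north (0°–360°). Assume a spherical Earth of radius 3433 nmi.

26.9°

Meridional parts: M(φ₁)=-0.9342, M(φ₂)=-0.3806 → ΔM = +0.5536;  Δλ = +0.2810 rad
tan C = Δλ / ΔM = +0.5076 → C = 26.91°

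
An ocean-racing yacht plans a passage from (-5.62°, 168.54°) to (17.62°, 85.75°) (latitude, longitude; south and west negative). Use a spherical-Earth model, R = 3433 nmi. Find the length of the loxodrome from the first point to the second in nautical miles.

5093 nmi

Rhumb course C = atan2(Δλ, Δψ) with Δψ = ln[tan(π/4+φ₂/2)/tan(π/4+φ₁/2)] = +0.4107, Δλ = -1.4450 → C = 285.87°
d = R·|Δφ| / |cos C| = 3433·0.40561 / 0.27342 = 5093 nmi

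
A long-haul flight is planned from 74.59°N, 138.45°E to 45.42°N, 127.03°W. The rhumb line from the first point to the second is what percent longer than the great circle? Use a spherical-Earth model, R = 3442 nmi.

9.5%

Great circle: σ = 0.8339 rad → d_gc = Rσ = 2870.4 nmi
Rhumb: Δφ = -0.5091, Δλ = +1.6497, Δψ = -1.1085, q = Δφ/Δψ = 0.4593 → d_rh = R√(Δφ²+q²Δλ²) = 3141.9 nmi
Excess = (3141.9 − 2870.4) / 2870.4 = 271.5 / 2870.4 = 9.46% ≈ 9.5%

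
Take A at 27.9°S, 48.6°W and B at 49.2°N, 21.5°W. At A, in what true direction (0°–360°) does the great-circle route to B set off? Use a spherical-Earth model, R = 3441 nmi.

θ = atan2( sin Δλ·cos φ₂ ,  cos φ₁ sin φ₂ − sin φ₁ cos φ₂ cos Δλ )
  = atan2(+0.2977, +0.9412) = 17.55°

17.6°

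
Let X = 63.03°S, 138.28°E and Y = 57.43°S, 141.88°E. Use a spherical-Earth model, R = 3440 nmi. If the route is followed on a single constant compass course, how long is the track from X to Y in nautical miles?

Δψ = ln[tan(π/4+φ₂/2)/tan(π/4+φ₁/2)] = +0.1974;  Δφ = +0.0977 rad,  Δλ = +0.0628 rad
q = Δφ/Δψ = 0.4951
d = R·√(Δφ² + q²Δλ²) = 3440·0.10257 = 353 nmi

353 nmi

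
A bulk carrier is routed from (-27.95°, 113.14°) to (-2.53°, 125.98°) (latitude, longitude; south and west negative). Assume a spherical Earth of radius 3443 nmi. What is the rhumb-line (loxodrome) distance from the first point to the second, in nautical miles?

Δψ = ln[tan(π/4+φ₂/2)/tan(π/4+φ₁/2)] = +0.4642;  Δφ = +0.4437 rad,  Δλ = +0.2241 rad
q = Δφ/Δψ = 0.9557
d = R·√(Δφ² + q²Δλ²) = 3443·0.49265 = 1696 nmi

1696 nmi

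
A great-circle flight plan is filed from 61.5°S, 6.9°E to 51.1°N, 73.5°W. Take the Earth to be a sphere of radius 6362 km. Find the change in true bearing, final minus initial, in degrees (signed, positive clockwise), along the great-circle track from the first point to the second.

Initial bearing θ₁ = atan2(sin Δλ cos φ₂, cos φ₁ sin φ₂ − sin φ₁ cos φ₂ cos Δλ) = 306.81°
Final bearing θ₂ = (initial bearing from the destination back to the start) + 180° = 322.53°
Δθ = θ₂ − θ₁ = +15.7°

+15.7°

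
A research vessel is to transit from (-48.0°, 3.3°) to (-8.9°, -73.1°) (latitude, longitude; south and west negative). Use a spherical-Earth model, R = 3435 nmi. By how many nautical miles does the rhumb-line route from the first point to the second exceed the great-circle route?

Great circle: cos σ = sin φ₁ sin φ₂ + cos φ₁ cos φ₂ cos Δλ,  σ = 1.2970 rad → d_gc = 4455.1 nmi
Rhumb line: Δψ = +0.8015, q = Δφ/Δψ = 0.8514, d_rh = R√(Δφ²+q²Δλ²) = 4550.1 nmi
Excess = 4550.1 − 4455.1 = 95.0 ≈ 95 nmi

95 nmi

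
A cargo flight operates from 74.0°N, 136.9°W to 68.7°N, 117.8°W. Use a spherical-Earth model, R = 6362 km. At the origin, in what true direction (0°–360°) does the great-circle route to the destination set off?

N = sin Δλ·cos φ₂ = +0.1189;  D = cos φ₁ sin φ₂ − sin φ₁ cos φ₂ cos Δλ = -0.0731
initial course = atan2(N, D) = 121.61°

121.6°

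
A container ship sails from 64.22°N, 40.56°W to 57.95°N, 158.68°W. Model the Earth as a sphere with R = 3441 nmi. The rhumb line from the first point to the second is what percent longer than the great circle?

16.5%

Great circle: σ = 0.8573 rad → d_gc = Rσ = 2950.1 nmi
Rhumb: Δφ = -0.1094, Δλ = -2.0616, Δψ = -0.2272, q = Δφ/Δψ = 0.4817 → d_rh = R√(Δφ²+q²Δλ²) = 3437.7 nmi
Excess = (3437.7 − 2950.1) / 2950.1 = 487.6 / 2950.1 = 16.53% ≈ 16.5%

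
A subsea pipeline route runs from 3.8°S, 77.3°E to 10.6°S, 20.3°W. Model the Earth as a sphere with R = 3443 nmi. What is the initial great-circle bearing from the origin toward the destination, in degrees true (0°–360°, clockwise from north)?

258.8°

θ = atan2( sin Δλ·cos φ₂ ,  cos φ₁ sin φ₂ − sin φ₁ cos φ₂ cos Δλ )
  = atan2(-0.9743, -0.1922) = 258.84°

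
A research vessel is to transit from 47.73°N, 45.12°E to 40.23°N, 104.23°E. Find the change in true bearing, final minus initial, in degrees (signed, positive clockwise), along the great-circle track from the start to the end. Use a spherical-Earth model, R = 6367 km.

+43.1°

At departure: θ₁ = atan2(sin Δλ cos φ₂, cos φ₁ sin φ₂ − sin φ₁ cos φ₂ cos Δλ) = 77.57°
At arrival: θ₂ = atan2(sin Δλ cos φ₁, −cos φ₂ sin φ₁ + sin φ₂ cos φ₁ cos Δλ) = 120.64°
Δθ = θ₂ − θ₁ = +43.1°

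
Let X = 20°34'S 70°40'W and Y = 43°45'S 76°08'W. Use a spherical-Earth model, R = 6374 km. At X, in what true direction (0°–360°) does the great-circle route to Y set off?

N = sin Δλ·cos φ₂ = -0.0688;  D = cos φ₁ sin φ₂ − sin φ₁ cos φ₂ cos Δλ = -0.3948
initial course = atan2(N, D) = 189.89°

189.9°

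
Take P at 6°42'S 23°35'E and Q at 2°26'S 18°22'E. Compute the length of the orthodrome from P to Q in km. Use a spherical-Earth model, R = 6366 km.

747 km

Haversine: a = sin²(Δφ/2)+cos φ₁ cos φ₂ sin²(Δλ/2) = 0.00344;  σ = 2·atan2(√a,√(1−a))
σ = 6.726° → d = Rσ = 6366·0.11738 = 747 km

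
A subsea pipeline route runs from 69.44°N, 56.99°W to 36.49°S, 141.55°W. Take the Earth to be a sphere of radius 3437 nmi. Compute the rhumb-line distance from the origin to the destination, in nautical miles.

7467 nmi

Δψ = ln[tan(π/4+φ₂/2)/tan(π/4+φ₁/2)] = -2.3921;  Δφ = -1.8488 rad,  Δλ = -1.4759 rad
q = Δφ/Δψ = 0.7729
d = R·√(Δφ² + q²Δλ²) = 3437·2.17239 = 7467 nmi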